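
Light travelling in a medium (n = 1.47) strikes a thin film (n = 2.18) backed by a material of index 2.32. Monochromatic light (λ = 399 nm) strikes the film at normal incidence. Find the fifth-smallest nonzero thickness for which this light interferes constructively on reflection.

458 nm

Ray reflecting at the top interface goes from n = 1.47 toward n = 2.18: a half-wave phase shift.
Bottom surface (2.18 → 2.32): reflection off a higher-index medium gives a half-wave phase shift.
The two reflections carry the same phase change, so no net offset.
With no net inversion, constructive interference in reflection requires 2 n t = m λ.
The fifth-smallest nonzero thickness corresponds to m = 5: t = m λ / (2 n) = 5.00 × 399 / (2 × 2.18) = 458 nm.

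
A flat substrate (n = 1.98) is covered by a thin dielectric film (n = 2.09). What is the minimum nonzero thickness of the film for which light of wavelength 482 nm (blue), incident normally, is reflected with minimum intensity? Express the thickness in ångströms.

1153 Å

At the upper boundary (n = 1.0 to n = 2.09) the reflected ray undergoes a half-wave phase shift.
Bottom surface (2.09 → 1.98): reflection off a lower-index medium gives no phase shift.
Net: one phase inversion between the two reflected rays.
So the condition for destructive reflection is 2 n t = m λ.
Minimum nonzero at m = 1: t = λ / (2 n) = 482 / (2 × 2.09) = 115 nm.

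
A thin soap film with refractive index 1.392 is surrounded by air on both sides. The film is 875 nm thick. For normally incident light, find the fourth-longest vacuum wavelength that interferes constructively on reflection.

Ray reflecting at the top interface goes from n = 1.0 toward n = 1.392: a half-wave phase shift.
Ray reflecting at the bottom interface goes from n = 1.392 toward n = 1.0: no phase shift.
The two reflections differ by half a wavelength.
For strong reflection here: 2 n t = (m + ½) λ.
λ = 2 n t / (m + ½). The fourth-longest wavelength is m = 3: λ = 2 × 1.392 × 875 / 3.50 = 696 nm.

696 nm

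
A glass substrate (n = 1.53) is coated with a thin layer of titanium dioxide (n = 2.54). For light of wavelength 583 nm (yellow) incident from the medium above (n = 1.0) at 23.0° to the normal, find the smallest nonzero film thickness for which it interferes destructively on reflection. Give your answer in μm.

At the upper boundary (n = 1.0 to n = 2.54) the reflected ray undergoes a half-wave phase shift.
At the lower boundary (n = 2.54 to n = 1.53) the reflected ray undergoes no phase shift.
Exactly one π shift → a net half-wave offset.
For weak reflection here: 2 n t cos θ_r = m λ.
Snell's law: 1.0 sin 23.0° = 2.54 sin θ_r → sin θ_r = 0.154, cos θ_r = 0.988.
Minimum nonzero at m = 1: t = λ / (2 n cos θ_r) = 583 / (2 × 2.54 × 0.988) = 116 nm.

0.116 μm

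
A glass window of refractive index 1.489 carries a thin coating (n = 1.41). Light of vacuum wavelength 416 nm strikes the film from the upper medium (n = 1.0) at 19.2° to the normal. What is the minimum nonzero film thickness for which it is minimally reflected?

75.9 nm

Ray reflecting at the top interface goes from n = 1.0 toward n = 1.41: a half-wave phase shift.
At the lower boundary (n = 1.41 to n = 1.489) the reflected ray undergoes a half-wave phase shift.
Zero or two π shifts → no net half-wave offset.
With no net inversion, destructive interference in reflection requires 2 n t cos θ_r = (m + ½) λ.
Snell's law: 1.0 sin 19.2° = 1.41 sin θ_r → sin θ_r = 0.233, cos θ_r = 0.972.
Minimum at m = 0: t = λ / (4 n cos θ_r) = 416 / (4 × 1.41 × 0.972) = 75.9 nm.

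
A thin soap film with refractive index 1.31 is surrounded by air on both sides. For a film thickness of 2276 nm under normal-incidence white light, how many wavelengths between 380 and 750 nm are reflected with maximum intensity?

Ray reflecting at the top interface goes from n = 1.0 toward n = 1.31: a half-wave phase shift.
At the lower boundary (n = 1.31 to n = 1.0) the reflected ray undergoes no phase shift.
The two reflections differ by half a wavelength.
For maximum reflection here: 2 n t = (m + ½) λ.
λ = 2 n t / (m + ½) = 5963 / (m + ½) nm.
m=7: 795 nm (IR); m=8: 702 nm (visible); m=9: 628 nm (visible); m=10: 568 nm (visible); m=11: 519 nm (visible); m=12: 477 nm (visible); m=13: 442 nm (visible); m=14: 411 nm (visible); m=15: 385 nm (visible); m=16: 361 nm (UV).

8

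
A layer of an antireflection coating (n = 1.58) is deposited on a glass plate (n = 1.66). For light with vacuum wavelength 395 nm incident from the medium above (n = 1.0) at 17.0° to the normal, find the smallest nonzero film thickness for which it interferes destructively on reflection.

Top surface (1.0 → 1.58): reflection off a higher-index medium gives a half-wave phase shift.
Bottom surface (1.58 → 1.66): reflection off a higher-index medium gives a half-wave phase shift.
Zero or two π shifts → no net half-wave offset.
So the condition for destructive reflection is 2 n t cos θ_r = (m + ½) λ.
Snell's law: 1.0 sin 17.0° = 1.58 sin θ_r → sin θ_r = 0.185, cos θ_r = 0.983.
Minimum at m = 0: t = λ / (4 n cos θ_r) = 395 / (4 × 1.58 × 0.983) = 63.6 nm.

63.6 nm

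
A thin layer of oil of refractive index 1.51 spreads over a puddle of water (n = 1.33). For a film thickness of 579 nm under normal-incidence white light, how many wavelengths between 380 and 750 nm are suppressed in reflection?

2

At the upper boundary (n = 1.0 to n = 1.51) the reflected ray undergoes a half-wave phase shift.
Bottom surface (1.51 → 1.33): reflection off a lower-index medium gives no phase shift.
Net: one phase inversion between the two reflected rays.
With one net inversion, destructive interference in reflection requires 2 n t = m λ.
λ = 2 n t / m = 1749 / m nm.
m=2: 874 nm (IR); m=3: 583 nm (visible); m=4: 437 nm (visible); m=5: 350 nm (UV).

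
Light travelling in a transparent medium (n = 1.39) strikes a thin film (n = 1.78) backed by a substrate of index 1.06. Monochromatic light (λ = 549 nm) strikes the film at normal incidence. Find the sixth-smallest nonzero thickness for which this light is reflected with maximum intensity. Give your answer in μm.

0.848 μm

At the upper boundary (n = 1.39 to n = 1.78) the reflected ray undergoes a half-wave phase shift.
Bottom surface (1.78 → 1.06): reflection off a lower-index medium gives no phase shift.
Exactly one π shift → a net half-wave offset.
So the condition for constructive reflection is 2 n t = (m + ½) λ.
The sixth-smallest nonzero thickness corresponds to m = 5: t = (m + ½) λ / (2 n) = 5.50 × 549 / (2 × 1.78) = 848 nm.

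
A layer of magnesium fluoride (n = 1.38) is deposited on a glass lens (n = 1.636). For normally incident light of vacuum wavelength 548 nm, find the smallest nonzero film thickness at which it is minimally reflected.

99.3 nm

Ray reflecting at the top interface goes from n = 1.0 toward n = 1.38: a half-wave phase shift.
At the lower boundary (n = 1.38 to n = 1.636) the reflected ray undergoes a half-wave phase shift.
Zero or two π shifts → no net half-wave offset.
With no net inversion, destructive interference in reflection requires 2 n t = (m + ½) λ.
Minimum at m = 0: t = λ / (4 n) = 548 / (4 × 1.38) = 99.3 nm.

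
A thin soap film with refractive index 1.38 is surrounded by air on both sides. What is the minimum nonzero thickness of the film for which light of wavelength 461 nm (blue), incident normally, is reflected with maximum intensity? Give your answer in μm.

0.0835 μm

At the upper boundary (n = 1.0 to n = 1.38) the reflected ray undergoes a half-wave phase shift.
Ray reflecting at the bottom interface goes from n = 1.38 toward n = 1.0: no phase shift.
Net: one phase inversion between the two reflected rays.
So the condition for constructive reflection is 2 n t = (m + ½) λ.
Minimum at m = 0: t = λ / (4 n) = 461 / (4 × 1.38) = 83.5 nm.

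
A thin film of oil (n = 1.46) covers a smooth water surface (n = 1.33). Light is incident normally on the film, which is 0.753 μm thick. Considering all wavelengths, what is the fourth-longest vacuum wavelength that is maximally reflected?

Top surface (1.0 → 1.46): reflection off a higher-index medium gives a half-wave phase shift.
At the lower boundary (n = 1.46 to n = 1.33) the reflected ray undergoes no phase shift.
Net: one phase inversion between the two reflected rays.
For maximum reflection here: 2 n t = (m + ½) λ.
λ = 2 n t / (m + ½). The fourth-longest wavelength is m = 3: λ = 2 × 1.46 × 753 / 3.50 = 628 nm.

628 nm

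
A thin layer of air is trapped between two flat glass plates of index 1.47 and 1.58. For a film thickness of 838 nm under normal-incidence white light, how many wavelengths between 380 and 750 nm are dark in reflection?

Top surface (1.47 → 1.0): reflection off a lower-index medium gives no phase shift.
At the lower boundary (n = 1.0 to n = 1.58) the reflected ray undergoes a half-wave phase shift.
Exactly one π shift → a net half-wave offset.
So the condition for destructive reflection is 2 n t = m λ.
λ = 2 n t / m = 1676 / m nm.
m=2: 838 nm (IR); m=3: 559 nm (visible); m=4: 419 nm (visible); m=5: 335 nm (UV).

2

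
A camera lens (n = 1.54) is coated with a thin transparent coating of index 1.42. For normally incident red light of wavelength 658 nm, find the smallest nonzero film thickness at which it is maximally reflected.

At the upper boundary (n = 1.0 to n = 1.42) the reflected ray undergoes a half-wave phase shift.
Ray reflecting at the bottom interface goes from n = 1.42 toward n = 1.54: a half-wave phase shift.
Zero or two π shifts → no net half-wave offset.
So the condition for constructive reflection is 2 n t = m λ.
Minimum nonzero at m = 1: t = λ / (2 n) = 658 / (2 × 1.42) = 232 nm.

232 nm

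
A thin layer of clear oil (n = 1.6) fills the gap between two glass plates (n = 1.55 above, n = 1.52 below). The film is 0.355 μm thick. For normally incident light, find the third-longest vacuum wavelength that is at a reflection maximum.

454 nm

At the upper boundary (n = 1.55 to n = 1.6) the reflected ray undergoes a half-wave phase shift.
Ray reflecting at the bottom interface goes from n = 1.6 toward n = 1.52: no phase shift.
The two reflections differ by half a wavelength.
So the condition for constructive reflection is 2 n t = (m + ½) λ.
λ = 2 n t / (m + ½). The third-longest wavelength is m = 2: λ = 2 × 1.6 × 355 / 2.50 = 454 nm.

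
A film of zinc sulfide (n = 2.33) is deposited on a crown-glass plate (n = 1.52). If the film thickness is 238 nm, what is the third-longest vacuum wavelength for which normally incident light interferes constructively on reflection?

Ray reflecting at the top interface goes from n = 1.0 toward n = 2.33: a half-wave phase shift.
At the lower boundary (n = 2.33 to n = 1.52) the reflected ray undergoes no phase shift.
The two reflections differ by half a wavelength.
For strong reflection here: 2 n t = (m + ½) λ.
λ = 2 n t / (m + ½). The third-longest wavelength is m = 2: λ = 2 × 2.33 × 238 / 2.50 = 444 nm.

444 nm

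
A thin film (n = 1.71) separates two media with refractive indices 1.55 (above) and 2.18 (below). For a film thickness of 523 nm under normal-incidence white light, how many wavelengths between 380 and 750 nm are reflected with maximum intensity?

At the upper boundary (n = 1.55 to n = 1.71) the reflected ray undergoes a half-wave phase shift.
Bottom surface (1.71 → 2.18): reflection off a higher-index medium gives a half-wave phase shift.
Zero or two π shifts → no net half-wave offset.
So the condition for constructive reflection is 2 n t = m λ.
λ = 2 n t / m = 1789 / m nm.
m=2: 894 nm (IR); m=3: 596 nm (visible); m=4: 447 nm (visible); m=5: 358 nm (UV).

2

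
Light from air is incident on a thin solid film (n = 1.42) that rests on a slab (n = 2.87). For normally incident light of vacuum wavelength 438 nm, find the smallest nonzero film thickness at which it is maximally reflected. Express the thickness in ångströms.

1542 Å

At the upper boundary (n = 1.0 to n = 1.42) the reflected ray undergoes a half-wave phase shift.
Ray reflecting at the bottom interface goes from n = 1.42 toward n = 2.87: a half-wave phase shift.
Net: no relative phase inversion (both shifts match).
So the condition for constructive reflection is 2 n t = m λ.
Minimum nonzero at m = 1: t = λ / (2 n) = 438 / (2 × 1.42) = 154 nm.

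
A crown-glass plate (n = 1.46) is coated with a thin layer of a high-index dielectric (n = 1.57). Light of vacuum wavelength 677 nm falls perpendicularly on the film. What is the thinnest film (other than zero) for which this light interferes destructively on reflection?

216 nm

At the upper boundary (n = 1.0 to n = 1.57) the reflected ray undergoes a half-wave phase shift.
At the lower boundary (n = 1.57 to n = 1.46) the reflected ray undergoes no phase shift.
Exactly one π shift → a net half-wave offset.
With one net inversion, destructive interference in reflection requires 2 n t = m λ.
Minimum nonzero at m = 1: t = λ / (2 n) = 677 / (2 × 1.57) = 216 nm.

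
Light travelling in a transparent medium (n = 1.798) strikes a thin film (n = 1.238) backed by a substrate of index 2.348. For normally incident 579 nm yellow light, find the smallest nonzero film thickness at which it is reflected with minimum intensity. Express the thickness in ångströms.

Ray reflecting at the top interface goes from n = 1.798 toward n = 1.238: no phase shift.
At the lower boundary (n = 1.238 to n = 2.348) the reflected ray undergoes a half-wave phase shift.
The two reflections differ by half a wavelength.
With one net inversion, destructive interference in reflection requires 2 n t = m λ.
Minimum nonzero at m = 1: t = λ / (2 n) = 579 / (2 × 1.238) = 234 nm.

2338 Å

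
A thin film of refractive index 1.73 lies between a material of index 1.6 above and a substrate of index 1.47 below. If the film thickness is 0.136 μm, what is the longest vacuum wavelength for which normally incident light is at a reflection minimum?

At the upper boundary (n = 1.6 to n = 1.73) the reflected ray undergoes a half-wave phase shift.
Ray reflecting at the bottom interface goes from n = 1.73 toward n = 1.47: no phase shift.
Exactly one π shift → a net half-wave offset.
With one net inversion, destructive interference in reflection requires 2 n t = m λ.
λ = 2 n t / m. The longest wavelength is m = 1: λ = 2 × 1.73 × 136 / 1.00 = 471 nm.

471 nm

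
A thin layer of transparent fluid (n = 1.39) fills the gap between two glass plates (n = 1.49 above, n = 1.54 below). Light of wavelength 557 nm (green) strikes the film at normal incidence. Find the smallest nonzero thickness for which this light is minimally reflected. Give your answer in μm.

At the upper boundary (n = 1.49 to n = 1.39) the reflected ray undergoes no phase shift.
Ray reflecting at the bottom interface goes from n = 1.39 toward n = 1.54: a half-wave phase shift.
The two reflections differ by half a wavelength.
For minimum reflection here: 2 n t = m λ.
The smallest nonzero thickness corresponds to m = 1: t = m λ / (2 n) = 1.00 × 557 / (2 × 1.39) = 200 nm.

0.200 μm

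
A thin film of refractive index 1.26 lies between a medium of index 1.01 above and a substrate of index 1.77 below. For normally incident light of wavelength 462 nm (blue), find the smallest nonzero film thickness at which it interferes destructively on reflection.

Top surface (1.01 → 1.26): reflection off a higher-index medium gives a half-wave phase shift.
At the lower boundary (n = 1.26 to n = 1.77) the reflected ray undergoes a half-wave phase shift.
Zero or two π shifts → no net half-wave offset.
So the condition for destructive reflection is 2 n t = (m + ½) λ.
Minimum at m = 0: t = λ / (4 n) = 462 / (4 × 1.26) = 91.7 nm.

91.7 nm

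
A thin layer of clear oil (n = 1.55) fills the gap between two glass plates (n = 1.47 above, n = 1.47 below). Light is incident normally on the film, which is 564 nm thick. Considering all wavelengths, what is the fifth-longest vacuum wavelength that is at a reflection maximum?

Top surface (1.47 → 1.55): reflection off a higher-index medium gives a half-wave phase shift.
Ray reflecting at the bottom interface goes from n = 1.55 toward n = 1.47: no phase shift.
Net: one phase inversion between the two reflected rays.
So the condition for constructive reflection is 2 n t = (m + ½) λ.
λ = 2 n t / (m + ½). The fifth-longest wavelength is m = 4: λ = 2 × 1.55 × 564 / 4.50 = 389 nm.

389 nm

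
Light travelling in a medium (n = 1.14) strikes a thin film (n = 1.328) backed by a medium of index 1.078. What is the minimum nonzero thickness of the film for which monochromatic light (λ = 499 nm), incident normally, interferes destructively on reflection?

Ray reflecting at the top interface goes from n = 1.14 toward n = 1.328: a half-wave phase shift.
At the lower boundary (n = 1.328 to n = 1.078) the reflected ray undergoes no phase shift.
The two reflections differ by half a wavelength.
For dark reflection here: 2 n t = m λ.
Minimum nonzero at m = 1: t = λ / (2 n) = 499 / (2 × 1.328) = 188 nm.

188 nm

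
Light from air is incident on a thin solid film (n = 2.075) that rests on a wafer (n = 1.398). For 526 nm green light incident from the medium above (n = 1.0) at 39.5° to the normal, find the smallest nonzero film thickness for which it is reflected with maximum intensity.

66.6 nm

Top surface (1.0 → 2.075): reflection off a higher-index medium gives a half-wave phase shift.
Ray reflecting at the bottom interface goes from n = 2.075 toward n = 1.398: no phase shift.
Exactly one π shift → a net half-wave offset.
So the condition for constructive reflection is 2 n t cos θ_r = (m + ½) λ.
Snell's law: 1.0 sin 39.5° = 2.075 sin θ_r → sin θ_r = 0.307, cos θ_r = 0.952.
Minimum at m = 0: t = λ / (4 n cos θ_r) = 526 / (4 × 2.075 × 0.952) = 66.6 nm.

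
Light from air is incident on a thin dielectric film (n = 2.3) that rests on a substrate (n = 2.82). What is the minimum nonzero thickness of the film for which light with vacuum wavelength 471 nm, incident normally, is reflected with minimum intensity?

51.2 nm

Top surface (1.0 → 2.3): reflection off a higher-index medium gives a half-wave phase shift.
Ray reflecting at the bottom interface goes from n = 2.3 toward n = 2.82: a half-wave phase shift.
Net: no relative phase inversion (both shifts match).
So the condition for destructive reflection is 2 n t = (m + ½) λ.
Minimum at m = 0: t = λ / (4 n) = 471 / (4 × 2.3) = 51.2 nm.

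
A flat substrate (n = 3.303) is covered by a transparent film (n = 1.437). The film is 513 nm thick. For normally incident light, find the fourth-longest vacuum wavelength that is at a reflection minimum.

421 nm

At the upper boundary (n = 1.0 to n = 1.437) the reflected ray undergoes a half-wave phase shift.
At the lower boundary (n = 1.437 to n = 3.303) the reflected ray undergoes a half-wave phase shift.
The two reflections carry the same phase change, so no net offset.
So the condition for destructive reflection is 2 n t = (m + ½) λ.
λ = 2 n t / (m + ½). The fourth-longest wavelength is m = 3: λ = 2 × 1.437 × 513 / 3.50 = 421 nm.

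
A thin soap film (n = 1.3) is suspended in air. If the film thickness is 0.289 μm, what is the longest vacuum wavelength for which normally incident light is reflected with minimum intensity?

751 nm

Top surface (1.0 → 1.3): reflection off a higher-index medium gives a half-wave phase shift.
Ray reflecting at the bottom interface goes from n = 1.3 toward n = 1.0: no phase shift.
Net: one phase inversion between the two reflected rays.
For minimum reflection here: 2 n t = m λ.
λ = 2 n t / m. The longest wavelength is m = 1: λ = 2 × 1.3 × 289 / 1.00 = 751 nm.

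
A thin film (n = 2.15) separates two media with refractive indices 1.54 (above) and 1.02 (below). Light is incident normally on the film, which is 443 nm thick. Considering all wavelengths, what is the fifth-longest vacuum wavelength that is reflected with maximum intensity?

Ray reflecting at the top interface goes from n = 1.54 toward n = 2.15: a half-wave phase shift.
At the lower boundary (n = 2.15 to n = 1.02) the reflected ray undergoes no phase shift.
The two reflections differ by half a wavelength.
So the condition for constructive reflection is 2 n t = (m + ½) λ.
λ = 2 n t / (m + ½). The fifth-longest wavelength is m = 4: λ = 2 × 2.15 × 443 / 4.50 = 423 nm.

423 nm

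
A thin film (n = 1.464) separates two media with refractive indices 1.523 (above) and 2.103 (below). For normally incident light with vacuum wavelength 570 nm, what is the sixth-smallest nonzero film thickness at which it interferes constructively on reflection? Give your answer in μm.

At the upper boundary (n = 1.523 to n = 1.464) the reflected ray undergoes no phase shift.
Ray reflecting at the bottom interface goes from n = 1.464 toward n = 2.103: a half-wave phase shift.
Net: one phase inversion between the two reflected rays.
With one net inversion, constructive interference in reflection requires 2 n t = (m + ½) λ.
The sixth-smallest nonzero thickness corresponds to m = 5: t = (m + ½) λ / (2 n) = 5.50 × 570 / (2 × 1.464) = 1071 nm.

1.07 μm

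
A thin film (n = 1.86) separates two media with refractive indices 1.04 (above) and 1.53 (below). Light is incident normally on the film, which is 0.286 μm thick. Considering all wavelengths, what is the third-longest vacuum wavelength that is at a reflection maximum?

At the upper boundary (n = 1.04 to n = 1.86) the reflected ray undergoes a half-wave phase shift.
Ray reflecting at the bottom interface goes from n = 1.86 toward n = 1.53: no phase shift.
Net: one phase inversion between the two reflected rays.
For maximum reflection here: 2 n t = (m + ½) λ.
λ = 2 n t / (m + ½). The third-longest wavelength is m = 2: λ = 2 × 1.86 × 286 / 2.50 = 426 nm.

426 nm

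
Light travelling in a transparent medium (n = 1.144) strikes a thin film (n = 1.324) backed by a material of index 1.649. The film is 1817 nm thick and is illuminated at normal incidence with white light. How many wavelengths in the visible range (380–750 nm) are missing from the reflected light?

7

Top surface (1.144 → 1.324): reflection off a higher-index medium gives a half-wave phase shift.
Ray reflecting at the bottom interface goes from n = 1.324 toward n = 1.649: a half-wave phase shift.
Zero or two π shifts → no net half-wave offset.
With no net inversion, destructive interference in reflection requires 2 n t = (m + ½) λ.
λ = 2 n t / (m + ½) = 4811 / (m + ½) nm.
m=5: 875 nm (IR); m=6: 740 nm (visible); m=7: 642 nm (visible); m=8: 566 nm (visible); m=9: 506 nm (visible); m=10: 458 nm (visible); m=11: 418 nm (visible); m=12: 385 nm (visible); m=13: 356 nm (UV).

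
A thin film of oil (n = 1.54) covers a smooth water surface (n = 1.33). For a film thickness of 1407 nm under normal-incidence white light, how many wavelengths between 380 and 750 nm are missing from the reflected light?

6

At the upper boundary (n = 1.0 to n = 1.54) the reflected ray undergoes a half-wave phase shift.
Ray reflecting at the bottom interface goes from n = 1.54 toward n = 1.33: no phase shift.
Net: one phase inversion between the two reflected rays.
With one net inversion, destructive interference in reflection requires 2 n t = m λ.
λ = 2 n t / m = 4334 / m nm.
m=5: 867 nm (IR); m=6: 722 nm (visible); m=7: 619 nm (visible); m=8: 542 nm (visible); m=9: 482 nm (visible); m=10: 433 nm (visible); m=11: 394 nm (visible); m=12: 361 nm (UV).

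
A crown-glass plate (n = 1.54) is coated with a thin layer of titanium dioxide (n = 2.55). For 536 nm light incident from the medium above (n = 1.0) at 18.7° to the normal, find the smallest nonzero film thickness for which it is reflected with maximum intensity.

Top surface (1.0 → 2.55): reflection off a higher-index medium gives a half-wave phase shift.
Bottom surface (2.55 → 1.54): reflection off a lower-index medium gives no phase shift.
The two reflections differ by half a wavelength.
So the condition for constructive reflection is 2 n t cos θ_r = (m + ½) λ.
Snell's law: 1.0 sin 18.7° = 2.55 sin θ_r → sin θ_r = 0.126, cos θ_r = 0.992.
Minimum at m = 0: t = λ / (4 n cos θ_r) = 536 / (4 × 2.55 × 0.992) = 53.0 nm.

53.0 nm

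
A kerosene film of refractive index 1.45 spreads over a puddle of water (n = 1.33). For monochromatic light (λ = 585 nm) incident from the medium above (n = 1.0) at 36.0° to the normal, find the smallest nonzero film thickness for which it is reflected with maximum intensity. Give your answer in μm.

Ray reflecting at the top interface goes from n = 1.0 toward n = 1.45: a half-wave phase shift.
Bottom surface (1.45 → 1.33): reflection off a lower-index medium gives no phase shift.
The two reflections differ by half a wavelength.
For maximum reflection here: 2 n t cos θ_r = (m + ½) λ.
Snell's law: 1.0 sin 36.0° = 1.45 sin θ_r → sin θ_r = 0.405, cos θ_r = 0.914.
Minimum at m = 0: t = λ / (4 n cos θ_r) = 585 / (4 × 1.45 × 0.914) = 110 nm.

0.110 μm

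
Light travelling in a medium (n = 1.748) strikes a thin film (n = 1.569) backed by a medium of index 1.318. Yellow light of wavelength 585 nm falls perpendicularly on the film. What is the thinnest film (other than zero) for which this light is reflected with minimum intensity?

93.2 nm

Top surface (1.748 → 1.569): reflection off a lower-index medium gives no phase shift.
Bottom surface (1.569 → 1.318): reflection off a lower-index medium gives no phase shift.
Zero or two π shifts → no net half-wave offset.
With no net inversion, destructive interference in reflection requires 2 n t = (m + ½) λ.
Minimum at m = 0: t = λ / (4 n) = 585 / (4 × 1.569) = 93.2 nm.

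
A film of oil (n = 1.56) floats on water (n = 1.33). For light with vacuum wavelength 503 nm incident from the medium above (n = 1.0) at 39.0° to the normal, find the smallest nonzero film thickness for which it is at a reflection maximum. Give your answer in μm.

Ray reflecting at the top interface goes from n = 1.0 toward n = 1.56: a half-wave phase shift.
Bottom surface (1.56 → 1.33): reflection off a lower-index medium gives no phase shift.
Net: one phase inversion between the two reflected rays.
So the condition for constructive reflection is 2 n t cos θ_r = (m + ½) λ.
Snell's law: 1.0 sin 39.0° = 1.56 sin θ_r → sin θ_r = 0.403, cos θ_r = 0.915.
Minimum at m = 0: t = λ / (4 n cos θ_r) = 503 / (4 × 1.56 × 0.915) = 88.1 nm.

0.0881 μm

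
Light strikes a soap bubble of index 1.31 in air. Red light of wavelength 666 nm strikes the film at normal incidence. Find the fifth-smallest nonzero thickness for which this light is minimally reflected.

1271 nm

Ray reflecting at the top interface goes from n = 1.0 toward n = 1.31: a half-wave phase shift.
Bottom surface (1.31 → 1.0): reflection off a lower-index medium gives no phase shift.
Net: one phase inversion between the two reflected rays.
So the condition for destructive reflection is 2 n t = m λ.
The fifth-smallest nonzero thickness corresponds to m = 5: t = m λ / (2 n) = 5.00 × 666 / (2 × 1.31) = 1271 nm.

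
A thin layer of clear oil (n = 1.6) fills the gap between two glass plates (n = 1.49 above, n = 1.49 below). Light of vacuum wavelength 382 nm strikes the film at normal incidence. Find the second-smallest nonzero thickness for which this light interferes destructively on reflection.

239 nm

At the upper boundary (n = 1.49 to n = 1.6) the reflected ray undergoes a half-wave phase shift.
Bottom surface (1.6 → 1.49): reflection off a lower-index medium gives no phase shift.
The two reflections differ by half a wavelength.
With one net inversion, destructive interference in reflection requires 2 n t = m λ.
The second-smallest nonzero thickness corresponds to m = 2: t = m λ / (2 n) = 2.00 × 382 / (2 × 1.6) = 239 nm.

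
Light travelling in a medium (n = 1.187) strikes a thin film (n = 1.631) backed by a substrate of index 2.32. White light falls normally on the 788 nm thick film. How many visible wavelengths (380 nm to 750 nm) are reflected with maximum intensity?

3

At the upper boundary (n = 1.187 to n = 1.631) the reflected ray undergoes a half-wave phase shift.
Bottom surface (1.631 → 2.32): reflection off a higher-index medium gives a half-wave phase shift.
Zero or two π shifts → no net half-wave offset.
For maximum reflection here: 2 n t = m λ.
λ = 2 n t / m = 2570 / m nm.
m=3: 857 nm (IR); m=4: 643 nm (visible); m=5: 514 nm (visible); m=6: 428 nm (visible); m=7: 367 nm (UV).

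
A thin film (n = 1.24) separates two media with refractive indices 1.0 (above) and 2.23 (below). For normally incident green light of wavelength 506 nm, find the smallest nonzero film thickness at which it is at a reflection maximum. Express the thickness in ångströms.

Ray reflecting at the top interface goes from n = 1.0 toward n = 1.24: a half-wave phase shift.
Bottom surface (1.24 → 2.23): reflection off a higher-index medium gives a half-wave phase shift.
The two reflections carry the same phase change, so no net offset.
So the condition for constructive reflection is 2 n t = m λ.
Minimum nonzero at m = 1: t = λ / (2 n) = 506 / (2 × 1.24) = 204 nm.

2040 Å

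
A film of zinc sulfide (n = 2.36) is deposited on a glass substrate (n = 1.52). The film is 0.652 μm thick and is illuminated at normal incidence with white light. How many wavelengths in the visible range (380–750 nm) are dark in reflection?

4

Ray reflecting at the top interface goes from n = 1.0 toward n = 2.36: a half-wave phase shift.
Bottom surface (2.36 → 1.52): reflection off a lower-index medium gives no phase shift.
The two reflections differ by half a wavelength.
For dark reflection here: 2 n t = m λ.
λ = 2 n t / m = 3077 / m nm.
m=4: 769 nm (IR); m=5: 615 nm (visible); m=6: 513 nm (visible); m=7: 440 nm (visible); m=8: 385 nm (visible); m=9: 342 nm (UV).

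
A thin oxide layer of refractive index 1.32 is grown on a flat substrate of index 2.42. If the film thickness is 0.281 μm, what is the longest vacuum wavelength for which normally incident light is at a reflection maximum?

742 nm

Ray reflecting at the top interface goes from n = 1.0 toward n = 1.32: a half-wave phase shift.
Bottom surface (1.32 → 2.42): reflection off a higher-index medium gives a half-wave phase shift.
Net: no relative phase inversion (both shifts match).
So the condition for constructive reflection is 2 n t = m λ.
λ = 2 n t / m. The longest wavelength is m = 1: λ = 2 × 1.32 × 281 / 1.00 = 742 nm.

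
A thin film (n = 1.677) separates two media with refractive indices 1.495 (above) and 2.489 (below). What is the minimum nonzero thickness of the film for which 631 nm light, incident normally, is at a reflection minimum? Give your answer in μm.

0.0941 μm

At the upper boundary (n = 1.495 to n = 1.677) the reflected ray undergoes a half-wave phase shift.
Bottom surface (1.677 → 2.489): reflection off a higher-index medium gives a half-wave phase shift.
The two reflections carry the same phase change, so no net offset.
With no net inversion, destructive interference in reflection requires 2 n t = (m + ½) λ.
Minimum at m = 0: t = λ / (4 n) = 631 / (4 × 1.677) = 94.1 nm.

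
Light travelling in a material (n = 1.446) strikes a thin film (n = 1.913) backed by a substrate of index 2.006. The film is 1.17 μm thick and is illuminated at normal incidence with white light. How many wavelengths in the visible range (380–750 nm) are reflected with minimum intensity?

6

Top surface (1.446 → 1.913): reflection off a higher-index medium gives a half-wave phase shift.
Ray reflecting at the bottom interface goes from n = 1.913 toward n = 2.006: a half-wave phase shift.
The two reflections carry the same phase change, so no net offset.
For dark reflection here: 2 n t = (m + ½) λ.
λ = 2 n t / (m + ½) = 4476 / (m + ½) nm.
m=5: 814 nm (IR); m=6: 689 nm (visible); m=7: 597 nm (visible); m=8: 527 nm (visible); m=9: 471 nm (visible); m=10: 426 nm (visible); m=11: 389 nm (visible); m=12: 358 nm (UV).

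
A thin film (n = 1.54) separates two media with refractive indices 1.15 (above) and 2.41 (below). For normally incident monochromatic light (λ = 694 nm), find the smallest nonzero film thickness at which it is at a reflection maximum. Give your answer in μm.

Top surface (1.15 → 1.54): reflection off a higher-index medium gives a half-wave phase shift.
Bottom surface (1.54 → 2.41): reflection off a higher-index medium gives a half-wave phase shift.
Net: no relative phase inversion (both shifts match).
With no net inversion, constructive interference in reflection requires 2 n t = m λ.
Minimum nonzero at m = 1: t = λ / (2 n) = 694 / (2 × 1.54) = 225 nm.

0.225 μm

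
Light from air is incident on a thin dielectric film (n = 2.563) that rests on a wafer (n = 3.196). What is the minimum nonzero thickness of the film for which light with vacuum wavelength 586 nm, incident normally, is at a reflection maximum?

Ray reflecting at the top interface goes from n = 1.0 toward n = 2.563: a half-wave phase shift.
Bottom surface (2.563 → 3.196): reflection off a higher-index medium gives a half-wave phase shift.
Zero or two π shifts → no net half-wave offset.
With no net inversion, constructive interference in reflection requires 2 n t = m λ.
Minimum nonzero at m = 1: t = λ / (2 n) = 586 / (2 × 2.563) = 114 nm.

114 nm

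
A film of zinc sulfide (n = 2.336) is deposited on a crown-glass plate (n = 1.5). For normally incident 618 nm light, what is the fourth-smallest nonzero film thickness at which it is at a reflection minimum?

529 nm

Top surface (1.0 → 2.336): reflection off a higher-index medium gives a half-wave phase shift.
At the lower boundary (n = 2.336 to n = 1.5) the reflected ray undergoes no phase shift.
Exactly one π shift → a net half-wave offset.
With one net inversion, destructive interference in reflection requires 2 n t = m λ.
The fourth-smallest nonzero thickness corresponds to m = 4: t = m λ / (2 n) = 4.00 × 618 / (2 × 2.336) = 529 nm.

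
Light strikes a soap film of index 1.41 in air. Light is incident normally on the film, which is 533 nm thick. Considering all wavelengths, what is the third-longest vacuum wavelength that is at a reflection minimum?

501 nm

At the upper boundary (n = 1.0 to n = 1.41) the reflected ray undergoes a half-wave phase shift.
Ray reflecting at the bottom interface goes from n = 1.41 toward n = 1.0: no phase shift.
Net: one phase inversion between the two reflected rays.
For dark reflection here: 2 n t = m λ.
λ = 2 n t / m. The third-longest wavelength is m = 3: λ = 2 × 1.41 × 533 / 3.00 = 501 nm.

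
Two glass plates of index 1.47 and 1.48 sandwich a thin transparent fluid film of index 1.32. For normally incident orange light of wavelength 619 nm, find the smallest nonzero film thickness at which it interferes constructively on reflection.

117 nm

At the upper boundary (n = 1.47 to n = 1.32) the reflected ray undergoes no phase shift.
Ray reflecting at the bottom interface goes from n = 1.32 toward n = 1.48: a half-wave phase shift.
Net: one phase inversion between the two reflected rays.
With one net inversion, constructive interference in reflection requires 2 n t = (m + ½) λ.
Minimum at m = 0: t = λ / (4 n) = 619 / (4 × 1.32) = 117 nm.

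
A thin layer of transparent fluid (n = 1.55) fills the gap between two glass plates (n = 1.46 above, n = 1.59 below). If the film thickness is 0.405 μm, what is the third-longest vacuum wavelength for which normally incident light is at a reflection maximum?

419 nm

Top surface (1.46 → 1.55): reflection off a higher-index medium gives a half-wave phase shift.
At the lower boundary (n = 1.55 to n = 1.59) the reflected ray undergoes a half-wave phase shift.
The two reflections carry the same phase change, so no net offset.
So the condition for constructive reflection is 2 n t = m λ.
λ = 2 n t / m. The third-longest wavelength is m = 3: λ = 2 × 1.55 × 405 / 3.00 = 419 nm.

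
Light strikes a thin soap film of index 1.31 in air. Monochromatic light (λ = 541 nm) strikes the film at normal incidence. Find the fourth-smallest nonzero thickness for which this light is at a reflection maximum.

723 nm

Top surface (1.0 → 1.31): reflection off a higher-index medium gives a half-wave phase shift.
At the lower boundary (n = 1.31 to n = 1.0) the reflected ray undergoes no phase shift.
Net: one phase inversion between the two reflected rays.
With one net inversion, constructive interference in reflection requires 2 n t = (m + ½) λ.
The fourth-smallest nonzero thickness corresponds to m = 3: t = (m + ½) λ / (2 n) = 3.50 × 541 / (2 × 1.31) = 723 nm.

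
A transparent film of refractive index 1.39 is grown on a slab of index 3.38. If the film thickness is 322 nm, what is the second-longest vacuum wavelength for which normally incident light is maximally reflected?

448 nm

Top surface (1.0 → 1.39): reflection off a higher-index medium gives a half-wave phase shift.
Ray reflecting at the bottom interface goes from n = 1.39 toward n = 3.38: a half-wave phase shift.
Zero or two π shifts → no net half-wave offset.
So the condition for constructive reflection is 2 n t = m λ.
λ = 2 n t / m. The second-longest wavelength is m = 2: λ = 2 × 1.39 × 322 / 2.00 = 448 nm.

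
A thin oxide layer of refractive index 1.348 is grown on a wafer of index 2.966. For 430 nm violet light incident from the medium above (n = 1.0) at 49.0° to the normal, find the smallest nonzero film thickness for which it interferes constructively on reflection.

192 nm

At the upper boundary (n = 1.0 to n = 1.348) the reflected ray undergoes a half-wave phase shift.
Bottom surface (1.348 → 2.966): reflection off a higher-index medium gives a half-wave phase shift.
Net: no relative phase inversion (both shifts match).
With no net inversion, constructive interference in reflection requires 2 n t cos θ_r = m λ.
Snell's law: 1.0 sin 49.0° = 1.348 sin θ_r → sin θ_r = 0.560, cos θ_r = 0.829.
Minimum nonzero at m = 1: t = λ / (2 n cos θ_r) = 430 / (2 × 1.348 × 0.829) = 192 nm.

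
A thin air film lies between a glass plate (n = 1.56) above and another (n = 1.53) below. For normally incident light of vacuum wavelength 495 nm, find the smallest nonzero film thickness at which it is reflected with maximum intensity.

At the upper boundary (n = 1.56 to n = 1.0) the reflected ray undergoes no phase shift.
Ray reflecting at the bottom interface goes from n = 1.0 toward n = 1.53: a half-wave phase shift.
The two reflections differ by half a wavelength.
So the condition for constructive reflection is 2 n t = (m + ½) λ.
Minimum at m = 0: t = λ / (4 n) = 495 / (4 × 1.0) = 124 nm.

124 nm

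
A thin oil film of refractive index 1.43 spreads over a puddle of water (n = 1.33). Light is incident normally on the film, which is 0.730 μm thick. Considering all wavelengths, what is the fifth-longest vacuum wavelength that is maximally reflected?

464 nm

Top surface (1.0 → 1.43): reflection off a higher-index medium gives a half-wave phase shift.
Ray reflecting at the bottom interface goes from n = 1.43 toward n = 1.33: no phase shift.
The two reflections differ by half a wavelength.
For strong reflection here: 2 n t = (m + ½) λ.
λ = 2 n t / (m + ½). The fifth-longest wavelength is m = 4: λ = 2 × 1.43 × 730 / 4.50 = 464 nm.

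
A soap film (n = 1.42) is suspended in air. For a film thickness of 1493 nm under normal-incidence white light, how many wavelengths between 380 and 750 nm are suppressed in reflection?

Ray reflecting at the top interface goes from n = 1.0 toward n = 1.42: a half-wave phase shift.
At the lower boundary (n = 1.42 to n = 1.0) the reflected ray undergoes no phase shift.
Net: one phase inversion between the two reflected rays.
For weak reflection here: 2 n t = m λ.
λ = 2 n t / m = 4240 / m nm.
m=5: 848 nm (IR); m=6: 707 nm (visible); m=7: 606 nm (visible); m=8: 530 nm (visible); m=9: 471 nm (visible); m=10: 424 nm (visible); m=11: 385 nm (visible); m=12: 353 nm (UV).

6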